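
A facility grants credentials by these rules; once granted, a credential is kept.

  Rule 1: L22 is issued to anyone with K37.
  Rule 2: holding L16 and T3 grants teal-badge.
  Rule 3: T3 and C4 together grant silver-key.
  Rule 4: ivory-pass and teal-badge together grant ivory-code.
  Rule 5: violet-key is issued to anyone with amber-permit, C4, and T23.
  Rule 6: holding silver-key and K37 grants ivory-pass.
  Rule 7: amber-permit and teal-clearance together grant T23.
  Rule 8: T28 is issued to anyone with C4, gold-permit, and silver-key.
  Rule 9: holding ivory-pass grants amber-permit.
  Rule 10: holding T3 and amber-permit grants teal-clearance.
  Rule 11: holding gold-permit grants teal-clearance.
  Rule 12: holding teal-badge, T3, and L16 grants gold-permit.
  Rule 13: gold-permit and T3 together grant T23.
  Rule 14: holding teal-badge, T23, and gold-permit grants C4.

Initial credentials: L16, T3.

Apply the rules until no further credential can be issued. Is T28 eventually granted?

Holding L16 and T3 grants teal-badge (Rule 2).
Holding teal-badge, T3, and L16 grants gold-permit (Rule 12).
Holding gold-permit and T3 grants T23 (Rule 13).
Holding teal-badge, T23, and gold-permit grants C4 (Rule 14).
Holding T3 and C4 grants silver-key (Rule 3).
Holding C4, gold-permit, and silver-key grants T28 (Rule 8).

Yes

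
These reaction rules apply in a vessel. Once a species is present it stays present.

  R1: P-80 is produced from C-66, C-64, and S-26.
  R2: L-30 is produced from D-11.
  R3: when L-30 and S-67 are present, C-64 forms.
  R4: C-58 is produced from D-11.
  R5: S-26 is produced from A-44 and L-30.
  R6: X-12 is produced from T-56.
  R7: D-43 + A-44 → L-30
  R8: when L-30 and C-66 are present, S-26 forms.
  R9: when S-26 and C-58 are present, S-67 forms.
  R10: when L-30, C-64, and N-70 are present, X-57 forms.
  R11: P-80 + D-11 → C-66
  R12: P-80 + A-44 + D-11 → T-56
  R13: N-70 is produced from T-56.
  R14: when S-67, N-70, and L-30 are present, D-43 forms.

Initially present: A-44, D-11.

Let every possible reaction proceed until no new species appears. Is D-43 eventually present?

D-43 would need S-67, N-70, and L-30 (R14), but N-70 never forms.

No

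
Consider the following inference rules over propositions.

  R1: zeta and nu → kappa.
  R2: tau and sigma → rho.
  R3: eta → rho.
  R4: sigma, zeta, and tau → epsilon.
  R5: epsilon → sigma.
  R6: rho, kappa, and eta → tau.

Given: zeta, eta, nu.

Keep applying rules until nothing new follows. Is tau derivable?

Yes

From eta, R3 gives rho.
From zeta and nu, R1 gives kappa.
rho, kappa, and eta hold, so tau follows (R6).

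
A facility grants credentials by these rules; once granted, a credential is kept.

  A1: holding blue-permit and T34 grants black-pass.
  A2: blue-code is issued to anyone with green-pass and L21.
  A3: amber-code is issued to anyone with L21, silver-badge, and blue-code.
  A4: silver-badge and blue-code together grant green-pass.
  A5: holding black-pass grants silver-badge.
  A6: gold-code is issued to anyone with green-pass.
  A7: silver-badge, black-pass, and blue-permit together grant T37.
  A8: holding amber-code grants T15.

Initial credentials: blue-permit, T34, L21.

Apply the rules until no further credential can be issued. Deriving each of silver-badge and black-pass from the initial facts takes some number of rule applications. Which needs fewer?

black-pass

black-pass: Holding blue-permit and T34 grants black-pass (A1). [1 rule application]
silver-badge: Holding blue-permit and T34 grants black-pass (A1). Holding black-pass grants silver-badge (A5). [2 rule applications]
black-pass needs fewer.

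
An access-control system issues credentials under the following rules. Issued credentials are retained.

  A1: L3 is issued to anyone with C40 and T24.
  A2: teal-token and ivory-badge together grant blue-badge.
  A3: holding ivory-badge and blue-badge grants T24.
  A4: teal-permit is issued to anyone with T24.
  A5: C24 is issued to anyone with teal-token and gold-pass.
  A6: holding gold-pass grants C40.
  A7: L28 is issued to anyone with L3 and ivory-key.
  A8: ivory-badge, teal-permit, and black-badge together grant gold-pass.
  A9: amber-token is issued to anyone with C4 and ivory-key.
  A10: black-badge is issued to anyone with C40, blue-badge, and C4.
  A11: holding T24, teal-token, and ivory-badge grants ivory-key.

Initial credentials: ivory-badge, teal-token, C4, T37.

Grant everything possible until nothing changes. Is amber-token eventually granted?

Holding teal-token and ivory-badge grants blue-badge (A2).
Holding ivory-badge and blue-badge grants T24 (A3).
Holding T24, teal-token, and ivory-badge grants ivory-key (A11).
Holding C4 and ivory-key grants amber-token (A9).

Yes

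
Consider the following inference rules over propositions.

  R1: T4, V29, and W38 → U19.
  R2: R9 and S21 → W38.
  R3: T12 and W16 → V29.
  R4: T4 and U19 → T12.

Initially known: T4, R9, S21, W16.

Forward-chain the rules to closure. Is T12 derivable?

T12 would need T4 and U19 (R4), but U19 is never established.

No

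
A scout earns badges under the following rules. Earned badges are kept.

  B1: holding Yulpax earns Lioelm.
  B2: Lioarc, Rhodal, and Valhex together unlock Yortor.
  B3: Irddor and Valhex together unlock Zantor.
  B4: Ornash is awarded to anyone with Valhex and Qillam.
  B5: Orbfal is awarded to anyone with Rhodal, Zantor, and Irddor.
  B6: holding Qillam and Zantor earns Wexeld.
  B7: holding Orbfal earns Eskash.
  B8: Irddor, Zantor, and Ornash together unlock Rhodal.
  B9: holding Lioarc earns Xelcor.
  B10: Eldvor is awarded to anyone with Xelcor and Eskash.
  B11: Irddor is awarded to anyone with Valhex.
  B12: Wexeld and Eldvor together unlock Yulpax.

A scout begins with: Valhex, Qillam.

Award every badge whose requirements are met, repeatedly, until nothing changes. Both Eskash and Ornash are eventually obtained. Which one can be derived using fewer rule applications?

Ornash: With Valhex and Qillam, Ornash is earned (B4). [1 rule application]
Eskash: With Valhex and Qillam, Ornash is earned (B4). With Valhex, Irddor is earned (B11). With Irddor and Valhex, Zantor is earned (B3). With Irddor, Zantor, and Ornash, Rhodal is earned (B8). With Rhodal, Zantor, and Irddor, Orbfal is earned (B5). With Orbfal, Eskash is earned (B7). [6 rule applications]
Ornash needs fewer.

Ornash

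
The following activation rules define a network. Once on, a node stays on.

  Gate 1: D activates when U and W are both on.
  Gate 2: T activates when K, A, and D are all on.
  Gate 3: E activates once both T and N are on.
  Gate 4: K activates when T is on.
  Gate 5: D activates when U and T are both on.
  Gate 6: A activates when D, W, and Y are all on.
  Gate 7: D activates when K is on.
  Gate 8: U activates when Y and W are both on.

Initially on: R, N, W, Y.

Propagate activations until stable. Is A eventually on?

Gate 8: Y and W on → U on.
U and W are on, so D activates (Gate 1).
D, W, and Y are on, so A activates (Gate 6).

Yes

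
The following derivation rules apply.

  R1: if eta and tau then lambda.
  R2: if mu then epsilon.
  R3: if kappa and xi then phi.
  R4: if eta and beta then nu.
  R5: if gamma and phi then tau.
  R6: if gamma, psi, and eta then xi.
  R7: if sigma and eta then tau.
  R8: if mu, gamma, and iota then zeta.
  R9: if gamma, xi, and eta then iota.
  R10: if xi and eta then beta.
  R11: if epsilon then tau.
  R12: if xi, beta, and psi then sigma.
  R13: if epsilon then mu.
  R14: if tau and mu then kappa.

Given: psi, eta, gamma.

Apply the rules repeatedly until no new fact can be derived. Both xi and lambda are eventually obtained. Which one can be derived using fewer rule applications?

xi

xi: gamma, psi, and eta hold, so xi follows (R6). [1 rule application]
lambda: From gamma, psi, and eta, R6 gives xi. From xi and eta, R10 gives beta. From xi, beta, and psi, R12 gives sigma. sigma and eta hold, so tau follows (R7). From eta and tau, R1 gives lambda. [5 rule applications]
xi needs fewer.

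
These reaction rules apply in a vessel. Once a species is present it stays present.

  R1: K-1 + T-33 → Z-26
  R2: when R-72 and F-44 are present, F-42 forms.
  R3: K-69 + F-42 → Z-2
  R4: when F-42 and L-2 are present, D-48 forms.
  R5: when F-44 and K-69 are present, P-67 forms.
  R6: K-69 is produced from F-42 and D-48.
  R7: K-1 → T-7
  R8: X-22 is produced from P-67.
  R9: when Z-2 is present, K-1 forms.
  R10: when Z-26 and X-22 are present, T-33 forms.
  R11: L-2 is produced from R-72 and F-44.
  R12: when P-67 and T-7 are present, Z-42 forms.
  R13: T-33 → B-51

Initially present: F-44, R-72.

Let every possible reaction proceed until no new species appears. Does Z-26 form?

Z-26 would need K-1 and T-33 (R1), but T-33 never forms.

No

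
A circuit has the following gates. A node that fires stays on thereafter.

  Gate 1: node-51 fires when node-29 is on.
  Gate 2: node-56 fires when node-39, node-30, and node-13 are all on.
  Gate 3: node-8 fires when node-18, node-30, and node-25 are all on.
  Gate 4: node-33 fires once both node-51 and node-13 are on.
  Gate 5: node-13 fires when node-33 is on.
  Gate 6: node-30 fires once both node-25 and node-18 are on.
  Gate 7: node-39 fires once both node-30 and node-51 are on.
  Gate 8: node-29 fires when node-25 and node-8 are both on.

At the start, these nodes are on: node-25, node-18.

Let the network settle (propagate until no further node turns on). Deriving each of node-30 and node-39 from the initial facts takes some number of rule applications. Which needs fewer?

node-30: node-25 and node-18 are on, so node-30 fires (Gate 6). [1 rule application]
node-39: node-25 and node-18 are on, so node-30 fires (Gate 6). Gate 3: node-18, node-30, and node-25 on → node-8 on. node-25 and node-8 are on, so node-29 fires (Gate 8). node-29 is on, so node-51 fires (Gate 1). Gate 7: node-30 and node-51 on → node-39 on. [5 rule applications]
node-30 needs fewer.

node-30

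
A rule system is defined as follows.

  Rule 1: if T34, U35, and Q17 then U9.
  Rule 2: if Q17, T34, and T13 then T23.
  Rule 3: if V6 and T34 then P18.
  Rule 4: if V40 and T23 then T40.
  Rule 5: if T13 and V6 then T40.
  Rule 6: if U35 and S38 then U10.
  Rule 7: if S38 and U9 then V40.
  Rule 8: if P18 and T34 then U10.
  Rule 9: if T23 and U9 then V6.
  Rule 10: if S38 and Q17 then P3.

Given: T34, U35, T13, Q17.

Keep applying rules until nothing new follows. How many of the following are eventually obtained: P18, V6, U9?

Q17, T34, and T13 hold, so T23 follows (Rule 2).
T34, U35, and Q17 hold, so U9 follows (Rule 1).
T23 and U9 hold, so V6 follows (Rule 9).
V6 and T34 hold, so P18 follows (Rule 3).
P18: reached.
V6: reached.
U9: reached.
All 3 are reached.

3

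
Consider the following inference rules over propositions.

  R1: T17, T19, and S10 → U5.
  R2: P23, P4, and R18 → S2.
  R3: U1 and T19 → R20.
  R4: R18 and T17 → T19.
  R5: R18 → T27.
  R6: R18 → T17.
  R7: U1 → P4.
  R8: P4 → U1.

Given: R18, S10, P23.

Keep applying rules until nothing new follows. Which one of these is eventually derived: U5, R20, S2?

U5

R18 holds, so T17 follows (R6).
R18 and T17 hold, so T19 follows (R4).
T17, T19, and S10 hold, so U5 follows (R1).
R20 would need U1 and T19 (R3), but U1 is never established. S2 would need P23, P4, and R18 (R2), but P4 is never established.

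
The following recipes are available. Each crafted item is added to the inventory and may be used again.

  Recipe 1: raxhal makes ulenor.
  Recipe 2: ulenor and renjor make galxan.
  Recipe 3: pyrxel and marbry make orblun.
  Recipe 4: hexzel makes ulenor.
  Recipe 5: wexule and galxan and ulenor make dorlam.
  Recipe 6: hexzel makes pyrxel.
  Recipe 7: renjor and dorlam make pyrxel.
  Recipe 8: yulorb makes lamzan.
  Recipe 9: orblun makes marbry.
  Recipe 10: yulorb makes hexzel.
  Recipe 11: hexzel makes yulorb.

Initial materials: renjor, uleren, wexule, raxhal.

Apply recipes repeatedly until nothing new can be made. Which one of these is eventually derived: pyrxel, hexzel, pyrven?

raxhal → ulenor (Recipe 1).
ulenor and renjor → galxan (Recipe 2).
Using Recipe 5, wexule, galxan, and ulenor make dorlam.
Using Recipe 7, renjor and dorlam make pyrxel.
hexzel would need yulorb (Recipe 10), but yulorb is never obtained. No rule produces pyrven, and it is not given.

pyrxel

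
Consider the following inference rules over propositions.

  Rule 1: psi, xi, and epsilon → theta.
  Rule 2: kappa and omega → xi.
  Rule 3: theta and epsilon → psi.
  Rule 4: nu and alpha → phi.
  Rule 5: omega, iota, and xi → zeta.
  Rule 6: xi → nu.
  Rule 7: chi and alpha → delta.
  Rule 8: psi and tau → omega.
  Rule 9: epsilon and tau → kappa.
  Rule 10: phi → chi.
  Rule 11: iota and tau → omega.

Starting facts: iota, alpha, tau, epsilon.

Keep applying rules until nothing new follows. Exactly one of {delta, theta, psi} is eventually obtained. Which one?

iota and tau hold, so omega follows (Rule 11).
From epsilon and tau, Rule 9 gives kappa.
From kappa and omega, Rule 2 gives xi.
xi holds, so nu follows (Rule 6).
From nu and alpha, Rule 4 gives phi.
From phi, Rule 10 gives chi.
From chi and alpha, Rule 7 gives delta.
psi would need theta and epsilon (Rule 3), but theta is never established. theta would need psi, xi, and epsilon (Rule 1), but psi is never established.

delta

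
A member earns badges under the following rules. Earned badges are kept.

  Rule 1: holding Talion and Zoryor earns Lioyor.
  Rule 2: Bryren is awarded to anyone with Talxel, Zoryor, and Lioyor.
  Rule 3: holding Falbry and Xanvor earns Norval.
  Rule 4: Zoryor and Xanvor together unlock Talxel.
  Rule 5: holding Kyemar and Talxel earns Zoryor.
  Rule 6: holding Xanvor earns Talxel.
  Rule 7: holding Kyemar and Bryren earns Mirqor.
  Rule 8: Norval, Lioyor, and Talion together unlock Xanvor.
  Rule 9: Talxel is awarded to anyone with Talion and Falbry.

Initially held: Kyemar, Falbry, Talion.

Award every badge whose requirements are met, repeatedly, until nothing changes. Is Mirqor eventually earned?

Yes

With Talion and Falbry, Talxel is earned (Rule 9).
With Kyemar and Talxel, Zoryor is earned (Rule 5).
With Talion and Zoryor, Lioyor is earned (Rule 1).
With Talxel, Zoryor, and Lioyor, Bryren is earned (Rule 2).
With Kyemar and Bryren, Mirqor is earned (Rule 7).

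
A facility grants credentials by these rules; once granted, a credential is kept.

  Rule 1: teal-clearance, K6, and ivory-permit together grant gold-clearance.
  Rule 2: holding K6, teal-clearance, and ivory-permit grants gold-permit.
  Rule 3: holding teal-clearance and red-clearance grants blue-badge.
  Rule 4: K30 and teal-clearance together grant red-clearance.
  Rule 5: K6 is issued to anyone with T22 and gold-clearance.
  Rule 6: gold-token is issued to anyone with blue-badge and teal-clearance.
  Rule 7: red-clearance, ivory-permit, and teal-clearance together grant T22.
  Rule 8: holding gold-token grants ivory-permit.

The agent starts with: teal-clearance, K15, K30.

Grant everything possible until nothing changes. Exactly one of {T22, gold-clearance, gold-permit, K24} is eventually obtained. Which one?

Holding K30 and teal-clearance grants red-clearance (Rule 4).
Holding teal-clearance and red-clearance grants blue-badge (Rule 3).
Holding blue-badge and teal-clearance grants gold-token (Rule 6).
Holding gold-token grants ivory-permit (Rule 8).
Holding red-clearance, ivory-permit, and teal-clearance grants T22 (Rule 7).
No rule produces K24, and it is not given. gold-permit would need K6, teal-clearance, and ivory-permit (Rule 2), but K6 is never granted. gold-clearance would need teal-clearance, K6, and ivory-permit (Rule 1), but K6 is never granted.

T22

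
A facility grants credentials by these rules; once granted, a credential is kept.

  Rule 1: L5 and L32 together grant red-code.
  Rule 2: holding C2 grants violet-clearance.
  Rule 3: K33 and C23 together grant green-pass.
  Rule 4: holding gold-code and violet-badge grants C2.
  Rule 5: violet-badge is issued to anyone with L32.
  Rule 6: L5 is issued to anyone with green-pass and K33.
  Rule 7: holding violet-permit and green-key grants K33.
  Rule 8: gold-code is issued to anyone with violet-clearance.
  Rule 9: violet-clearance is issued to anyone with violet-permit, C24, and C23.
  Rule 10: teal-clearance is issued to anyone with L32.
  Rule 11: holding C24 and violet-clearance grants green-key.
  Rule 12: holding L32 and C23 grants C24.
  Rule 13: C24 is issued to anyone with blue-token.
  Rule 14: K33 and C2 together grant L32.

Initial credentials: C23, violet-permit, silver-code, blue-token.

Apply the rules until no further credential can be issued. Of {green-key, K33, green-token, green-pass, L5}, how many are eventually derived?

4

Holding blue-token grants C24 (Rule 13).
Holding violet-permit, C24, and C23 grants violet-clearance (Rule 9).
Holding C24 and violet-clearance grants green-key (Rule 11).
Holding violet-permit and green-key grants K33 (Rule 7).
Holding K33 and C23 grants green-pass (Rule 3).
Holding green-pass and K33 grants L5 (Rule 6).
green-key: reached.
K33: reached.
No rule produces green-token, and it is not given.
green-pass: reached.
L5: reached.
Reached: green-key, K33, green-pass, and L5 — 4 of the 5.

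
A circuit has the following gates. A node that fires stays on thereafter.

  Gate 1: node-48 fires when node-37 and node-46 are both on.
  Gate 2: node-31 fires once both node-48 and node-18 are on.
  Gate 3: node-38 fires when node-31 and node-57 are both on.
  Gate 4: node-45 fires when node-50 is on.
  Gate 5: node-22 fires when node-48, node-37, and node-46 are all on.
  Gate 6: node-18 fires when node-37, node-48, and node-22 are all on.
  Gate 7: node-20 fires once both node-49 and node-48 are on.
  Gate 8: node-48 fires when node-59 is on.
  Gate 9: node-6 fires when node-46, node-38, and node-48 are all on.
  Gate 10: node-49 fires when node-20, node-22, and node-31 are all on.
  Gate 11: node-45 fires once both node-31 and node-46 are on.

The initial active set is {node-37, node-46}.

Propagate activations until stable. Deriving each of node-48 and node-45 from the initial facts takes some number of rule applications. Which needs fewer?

node-48: Gate 1: node-37 and node-46 on → node-48 on. [1 rule application]
node-45: Gate 1: node-37 and node-46 on → node-48 on. Gate 5: node-48, node-37, and node-46 on → node-22 on. Gate 6: node-37, node-48, and node-22 on → node-18 on. Gate 2: node-48 and node-18 on → node-31 on. node-31 and node-46 are on, so node-45 fires (Gate 11). [5 rule applications]
node-48 needs fewer.

node-48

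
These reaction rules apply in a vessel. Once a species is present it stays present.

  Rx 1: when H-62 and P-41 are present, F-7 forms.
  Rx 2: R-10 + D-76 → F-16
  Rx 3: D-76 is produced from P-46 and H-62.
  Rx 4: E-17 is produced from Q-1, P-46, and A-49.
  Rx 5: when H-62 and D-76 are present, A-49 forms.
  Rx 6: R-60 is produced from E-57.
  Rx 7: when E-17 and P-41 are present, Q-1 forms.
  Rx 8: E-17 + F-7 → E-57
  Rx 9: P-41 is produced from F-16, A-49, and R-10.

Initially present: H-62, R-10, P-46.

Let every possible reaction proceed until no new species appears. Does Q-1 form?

No

Q-1 would need E-17 and P-41 (Rx 7), but E-17 never forms.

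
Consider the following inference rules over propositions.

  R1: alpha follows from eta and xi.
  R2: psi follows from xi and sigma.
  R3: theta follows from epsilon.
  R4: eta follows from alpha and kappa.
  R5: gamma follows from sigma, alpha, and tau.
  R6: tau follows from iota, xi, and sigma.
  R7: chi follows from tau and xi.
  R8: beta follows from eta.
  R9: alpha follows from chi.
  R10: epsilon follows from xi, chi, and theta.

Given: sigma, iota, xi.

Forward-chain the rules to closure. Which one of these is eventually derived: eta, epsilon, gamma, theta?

gamma

iota, xi, and sigma hold, so tau follows (R6).
tau and xi hold, so chi follows (R7).
From chi, R9 gives alpha.
sigma, alpha, and tau hold, so gamma follows (R5).
theta would need epsilon (R3), but epsilon is never established. epsilon would need xi, chi, and theta (R10), but theta is never established. eta would need alpha and kappa (R4), but kappa is never established.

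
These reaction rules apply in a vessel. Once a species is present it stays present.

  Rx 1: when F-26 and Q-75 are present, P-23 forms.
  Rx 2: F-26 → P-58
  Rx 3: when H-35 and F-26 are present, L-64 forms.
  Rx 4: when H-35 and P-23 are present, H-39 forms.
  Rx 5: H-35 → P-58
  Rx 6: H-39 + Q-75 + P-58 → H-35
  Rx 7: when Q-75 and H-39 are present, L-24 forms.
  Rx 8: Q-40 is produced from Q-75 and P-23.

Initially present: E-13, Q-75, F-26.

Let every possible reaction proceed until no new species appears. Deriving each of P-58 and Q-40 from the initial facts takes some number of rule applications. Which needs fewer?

P-58: F-26 present → P-58 forms (Rx 2). [1 rule application]
Q-40: F-26 and Q-75 present → P-23 forms (Rx 1). Q-75 and P-23 present → Q-40 forms (Rx 8). [2 rule applications]
P-58 needs fewer.

P-58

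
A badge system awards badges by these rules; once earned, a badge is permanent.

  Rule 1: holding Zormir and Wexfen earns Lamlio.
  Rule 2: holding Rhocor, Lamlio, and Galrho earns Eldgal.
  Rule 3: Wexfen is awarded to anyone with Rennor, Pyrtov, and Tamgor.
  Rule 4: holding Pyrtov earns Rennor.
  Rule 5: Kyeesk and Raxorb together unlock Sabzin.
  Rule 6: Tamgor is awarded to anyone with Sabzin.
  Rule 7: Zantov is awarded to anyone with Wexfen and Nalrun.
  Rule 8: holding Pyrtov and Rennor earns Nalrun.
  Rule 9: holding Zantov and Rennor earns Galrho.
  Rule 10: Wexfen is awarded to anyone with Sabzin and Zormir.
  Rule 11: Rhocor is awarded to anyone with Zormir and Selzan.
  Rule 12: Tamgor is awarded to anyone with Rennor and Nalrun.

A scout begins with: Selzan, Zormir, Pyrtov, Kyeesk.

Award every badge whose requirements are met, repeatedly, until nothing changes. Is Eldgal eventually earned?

With Zormir and Selzan, Rhocor is earned (Rule 11).
With Pyrtov, Rennor is earned (Rule 4).
With Pyrtov and Rennor, Nalrun is earned (Rule 8).
With Rennor and Nalrun, Tamgor is earned (Rule 12).
With Rennor, Pyrtov, and Tamgor, Wexfen is earned (Rule 3).
With Wexfen and Nalrun, Zantov is earned (Rule 7).
With Zormir and Wexfen, Lamlio is earned (Rule 1).
With Zantov and Rennor, Galrho is earned (Rule 9).
With Rhocor, Lamlio, and Galrho, Eldgal is earned (Rule 2).

Yes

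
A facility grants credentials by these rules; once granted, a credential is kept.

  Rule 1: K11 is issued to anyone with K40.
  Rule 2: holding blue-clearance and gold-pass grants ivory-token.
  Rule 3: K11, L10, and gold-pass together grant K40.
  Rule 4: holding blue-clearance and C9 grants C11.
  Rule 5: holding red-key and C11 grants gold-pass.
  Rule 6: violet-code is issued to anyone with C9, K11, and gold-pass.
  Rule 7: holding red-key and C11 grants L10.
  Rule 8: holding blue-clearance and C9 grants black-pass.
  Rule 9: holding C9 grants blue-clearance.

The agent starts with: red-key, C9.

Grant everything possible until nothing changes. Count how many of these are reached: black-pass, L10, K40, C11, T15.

3

Holding C9 grants blue-clearance (Rule 9).
Holding blue-clearance and C9 grants black-pass (Rule 8).
Holding blue-clearance and C9 grants C11 (Rule 4).
Holding red-key and C11 grants L10 (Rule 7).
black-pass: reached.
L10: reached.
K40 would need K11, L10, and gold-pass (Rule 3), but K11 is never granted.
C11: reached.
No rule produces T15, and it is not given.
Reached: black-pass, L10, and C11 — 3 of the 5.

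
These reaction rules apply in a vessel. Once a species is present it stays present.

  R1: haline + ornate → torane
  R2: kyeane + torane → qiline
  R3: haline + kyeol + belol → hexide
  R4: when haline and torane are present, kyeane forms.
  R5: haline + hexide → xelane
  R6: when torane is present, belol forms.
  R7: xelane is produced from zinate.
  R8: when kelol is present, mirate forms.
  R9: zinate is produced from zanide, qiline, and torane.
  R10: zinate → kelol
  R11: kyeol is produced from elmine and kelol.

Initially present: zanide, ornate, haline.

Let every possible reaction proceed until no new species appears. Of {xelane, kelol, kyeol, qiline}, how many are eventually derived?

haline and ornate present → torane forms (R1).
haline and torane present → kyeane forms (R4).
kyeane and torane present → qiline forms (R2).
zanide, qiline, and torane present → zinate forms (R9).
zinate present → kelol forms (R10).
zinate present → xelane forms (R7).
xelane: reached.
kelol: reached.
kyeol would need elmine and kelol (R11), but elmine never forms.
qiline: reached.
Reached: xelane, kelol, and qiline — 3 of the 4.

3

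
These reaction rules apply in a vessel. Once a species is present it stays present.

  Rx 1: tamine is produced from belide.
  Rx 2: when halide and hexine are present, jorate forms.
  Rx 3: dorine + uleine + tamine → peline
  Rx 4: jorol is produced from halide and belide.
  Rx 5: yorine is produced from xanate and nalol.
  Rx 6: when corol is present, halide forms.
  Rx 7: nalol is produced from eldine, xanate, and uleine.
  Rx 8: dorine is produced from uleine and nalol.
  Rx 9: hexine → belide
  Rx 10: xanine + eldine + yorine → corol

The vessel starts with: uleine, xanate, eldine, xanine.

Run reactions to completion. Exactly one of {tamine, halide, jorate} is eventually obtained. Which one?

halide

eldine, xanate, and uleine present → nalol forms (Rx 7).
xanate and nalol present → yorine forms (Rx 5).
xanine, eldine, and yorine present → corol forms (Rx 10).
corol present → halide forms (Rx 6).
jorate would need halide and hexine (Rx 2), but hexine never forms. tamine would need belide (Rx 1), but belide never forms.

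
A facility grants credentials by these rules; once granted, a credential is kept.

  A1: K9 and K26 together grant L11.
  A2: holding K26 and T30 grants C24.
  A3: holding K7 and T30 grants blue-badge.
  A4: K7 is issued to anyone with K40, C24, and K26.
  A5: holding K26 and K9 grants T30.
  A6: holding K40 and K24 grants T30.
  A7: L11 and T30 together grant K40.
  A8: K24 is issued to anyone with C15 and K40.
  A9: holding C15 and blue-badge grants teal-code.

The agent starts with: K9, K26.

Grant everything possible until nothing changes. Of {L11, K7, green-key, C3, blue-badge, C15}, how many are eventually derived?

Holding K9 and K26 grants L11 (A1).
Holding K26 and K9 grants T30 (A5).
Holding L11 and T30 grants K40 (A7).
Holding K26 and T30 grants C24 (A2).
Holding K40, C24, and K26 grants K7 (A4).
Holding K7 and T30 grants blue-badge (A3).
L11: reached.
K7: reached.
No rule produces green-key, and it is not given.
No rule produces C3, and it is not given.
blue-badge: reached.
No rule produces C15, and it is not given.
Reached: L11, K7, and blue-badge — 3 of the 6.

3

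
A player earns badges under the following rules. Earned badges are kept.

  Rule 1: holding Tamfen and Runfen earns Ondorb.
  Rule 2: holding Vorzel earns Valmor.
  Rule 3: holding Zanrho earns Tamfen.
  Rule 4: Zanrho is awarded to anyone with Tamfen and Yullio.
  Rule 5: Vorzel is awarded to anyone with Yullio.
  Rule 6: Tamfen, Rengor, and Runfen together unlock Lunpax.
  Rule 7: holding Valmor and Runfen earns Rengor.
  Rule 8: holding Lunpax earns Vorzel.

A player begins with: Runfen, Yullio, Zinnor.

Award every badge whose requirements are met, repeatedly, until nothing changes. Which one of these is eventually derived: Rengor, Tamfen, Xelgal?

Rengor

With Yullio, Vorzel is earned (Rule 5).
With Vorzel, Valmor is earned (Rule 2).
With Valmor and Runfen, Rengor is earned (Rule 7).
No rule produces Xelgal, and it is not given. Tamfen would need Zanrho (Rule 3), but Zanrho is never earned.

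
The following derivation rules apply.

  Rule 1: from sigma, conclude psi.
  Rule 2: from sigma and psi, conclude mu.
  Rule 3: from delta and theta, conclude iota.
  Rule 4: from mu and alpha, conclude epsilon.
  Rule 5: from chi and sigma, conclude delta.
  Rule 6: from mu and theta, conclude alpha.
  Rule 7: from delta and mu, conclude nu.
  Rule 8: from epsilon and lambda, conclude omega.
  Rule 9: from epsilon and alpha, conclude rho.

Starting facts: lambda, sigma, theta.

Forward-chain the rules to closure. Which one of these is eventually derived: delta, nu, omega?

omega

sigma holds, so psi follows (Rule 1).
sigma and psi hold, so mu follows (Rule 2).
From mu and theta, Rule 6 gives alpha.
mu and alpha hold, so epsilon follows (Rule 4).
epsilon and lambda hold, so omega follows (Rule 8).
nu would need delta and mu (Rule 7), but delta is never established. delta would need chi and sigma (Rule 5), but chi is never established.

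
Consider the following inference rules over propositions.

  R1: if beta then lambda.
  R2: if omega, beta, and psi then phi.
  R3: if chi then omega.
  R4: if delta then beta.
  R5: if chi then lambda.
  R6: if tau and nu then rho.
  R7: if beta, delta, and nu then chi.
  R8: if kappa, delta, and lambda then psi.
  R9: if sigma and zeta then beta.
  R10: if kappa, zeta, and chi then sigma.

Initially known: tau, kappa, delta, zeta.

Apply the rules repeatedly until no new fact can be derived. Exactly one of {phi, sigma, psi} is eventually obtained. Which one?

psi

delta holds, so beta follows (R4).
From beta, R1 gives lambda.
kappa, delta, and lambda hold, so psi follows (R8).
phi would need omega, beta, and psi (R2), but omega is never established. sigma would need kappa, zeta, and chi (R10), but chi is never established.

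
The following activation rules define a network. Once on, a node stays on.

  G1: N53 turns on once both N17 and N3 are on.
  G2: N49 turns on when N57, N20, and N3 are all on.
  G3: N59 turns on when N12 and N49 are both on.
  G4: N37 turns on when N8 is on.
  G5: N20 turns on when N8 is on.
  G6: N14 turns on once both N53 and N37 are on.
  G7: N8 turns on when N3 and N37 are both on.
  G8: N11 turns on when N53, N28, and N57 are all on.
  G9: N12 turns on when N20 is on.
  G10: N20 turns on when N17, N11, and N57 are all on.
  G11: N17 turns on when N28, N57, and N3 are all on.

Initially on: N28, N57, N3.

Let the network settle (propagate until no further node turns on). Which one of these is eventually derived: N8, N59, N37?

G11: N28, N57, and N3 on → N17 on.
G1: N17 and N3 on → N53 on.
G8: N53, N28, and N57 on → N11 on.
G10: N17, N11, and N57 on → N20 on.
N20 is on, so N12 turns on (G9).
N57, N20, and N3 are on, so N49 turns on (G2).
G3: N12 and N49 on → N59 on.
N8 would need N3 and N37 (G7), but N37 never turns on. N37 would need N8 (G4), but N8 never turns on.

N59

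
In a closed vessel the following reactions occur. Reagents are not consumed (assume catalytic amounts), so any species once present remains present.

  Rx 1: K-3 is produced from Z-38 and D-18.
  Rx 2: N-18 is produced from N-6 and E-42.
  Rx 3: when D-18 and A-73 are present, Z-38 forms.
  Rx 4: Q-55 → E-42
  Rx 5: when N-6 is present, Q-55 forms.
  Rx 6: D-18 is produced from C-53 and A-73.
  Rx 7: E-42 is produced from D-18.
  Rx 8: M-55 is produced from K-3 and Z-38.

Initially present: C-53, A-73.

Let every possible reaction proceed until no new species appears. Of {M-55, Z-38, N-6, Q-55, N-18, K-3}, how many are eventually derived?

C-53 and A-73 present → D-18 forms (Rx 6).
D-18 and A-73 present → Z-38 forms (Rx 3).
Z-38 and D-18 present → K-3 forms (Rx 1).
K-3 and Z-38 present → M-55 forms (Rx 8).
M-55: reached.
Z-38: reached.
No rule produces N-6, and it is not given.
Q-55 would need N-6 (Rx 5), but N-6 never forms.
N-18 would need N-6 and E-42 (Rx 2), but N-6 never forms.
K-3: reached.
Reached: M-55, Z-38, and K-3 — 3 of the 6.

3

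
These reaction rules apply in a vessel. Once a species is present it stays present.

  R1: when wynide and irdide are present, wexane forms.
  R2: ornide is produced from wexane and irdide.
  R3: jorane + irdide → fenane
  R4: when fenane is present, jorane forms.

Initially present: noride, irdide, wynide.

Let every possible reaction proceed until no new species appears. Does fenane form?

fenane would need jorane and irdide (R3), but jorane never forms.

No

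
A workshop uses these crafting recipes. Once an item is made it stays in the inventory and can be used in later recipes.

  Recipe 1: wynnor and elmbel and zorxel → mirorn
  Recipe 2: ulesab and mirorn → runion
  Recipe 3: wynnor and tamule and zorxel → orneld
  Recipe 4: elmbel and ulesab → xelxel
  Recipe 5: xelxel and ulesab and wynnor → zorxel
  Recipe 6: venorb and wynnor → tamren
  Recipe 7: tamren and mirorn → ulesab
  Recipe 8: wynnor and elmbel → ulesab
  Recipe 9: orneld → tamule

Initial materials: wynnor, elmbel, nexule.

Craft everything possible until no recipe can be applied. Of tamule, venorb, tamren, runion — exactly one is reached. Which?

runion

wynnor and elmbel → ulesab (Recipe 8).
Using Recipe 4, elmbel and ulesab make xelxel.
Using Recipe 5, xelxel, ulesab, and wynnor make zorxel.
Using Recipe 1, wynnor, elmbel, and zorxel make mirorn.
Using Recipe 2, ulesab and mirorn make runion.
tamule would need orneld (Recipe 9), but orneld is never obtained. No rule produces venorb, and it is not given. tamren would need venorb and wynnor (Recipe 6), but venorb is never obtained.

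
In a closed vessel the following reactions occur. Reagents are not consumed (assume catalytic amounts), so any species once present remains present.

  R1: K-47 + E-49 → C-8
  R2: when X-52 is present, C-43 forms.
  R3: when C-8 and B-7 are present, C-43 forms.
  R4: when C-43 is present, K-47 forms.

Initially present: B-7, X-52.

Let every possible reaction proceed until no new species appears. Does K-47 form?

Yes

X-52 present → C-43 forms (R2).
C-43 present → K-47 forms (R4).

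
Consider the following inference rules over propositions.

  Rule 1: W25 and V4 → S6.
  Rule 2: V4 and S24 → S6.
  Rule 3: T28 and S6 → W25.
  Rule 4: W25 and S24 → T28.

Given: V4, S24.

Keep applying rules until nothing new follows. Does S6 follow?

Yes

V4 and S24 hold, so S6 follows (Rule 2).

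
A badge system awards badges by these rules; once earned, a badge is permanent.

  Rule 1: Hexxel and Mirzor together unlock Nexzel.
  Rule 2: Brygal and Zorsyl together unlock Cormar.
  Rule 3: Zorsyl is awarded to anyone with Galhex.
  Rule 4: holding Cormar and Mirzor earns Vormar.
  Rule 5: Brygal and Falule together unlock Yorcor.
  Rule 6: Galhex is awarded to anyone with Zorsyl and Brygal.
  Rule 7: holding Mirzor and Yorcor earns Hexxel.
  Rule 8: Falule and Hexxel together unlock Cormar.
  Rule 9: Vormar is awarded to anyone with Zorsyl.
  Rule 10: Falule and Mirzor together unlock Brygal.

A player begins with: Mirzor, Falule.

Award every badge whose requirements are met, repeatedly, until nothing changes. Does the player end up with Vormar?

With Falule and Mirzor, Brygal is earned (Rule 10).
With Brygal and Falule, Yorcor is earned (Rule 5).
With Mirzor and Yorcor, Hexxel is earned (Rule 7).
With Falule and Hexxel, Cormar is earned (Rule 8).
With Cormar and Mirzor, Vormar is earned (Rule 4).

Yes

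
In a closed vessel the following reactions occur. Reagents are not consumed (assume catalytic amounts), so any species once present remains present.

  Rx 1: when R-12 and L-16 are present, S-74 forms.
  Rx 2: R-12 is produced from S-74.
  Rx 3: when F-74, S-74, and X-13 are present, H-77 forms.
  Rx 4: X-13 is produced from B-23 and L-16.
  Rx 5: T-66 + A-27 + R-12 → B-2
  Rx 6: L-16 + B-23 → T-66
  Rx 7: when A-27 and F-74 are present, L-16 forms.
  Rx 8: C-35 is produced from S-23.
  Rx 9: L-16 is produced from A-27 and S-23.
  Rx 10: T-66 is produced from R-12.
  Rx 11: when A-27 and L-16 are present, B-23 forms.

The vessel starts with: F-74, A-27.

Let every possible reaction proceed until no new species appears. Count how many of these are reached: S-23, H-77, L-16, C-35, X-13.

2

A-27 and F-74 present → L-16 forms (Rx 7).
A-27 and L-16 present → B-23 forms (Rx 11).
B-23 and L-16 present → X-13 forms (Rx 4).
No rule produces S-23, and it is not given.
H-77 would need F-74, S-74, and X-13 (Rx 3), but S-74 never forms.
L-16: reached.
C-35 would need S-23 (Rx 8), but S-23 never forms.
X-13: reached.
Reached: L-16 and X-13 — 2 of the 5.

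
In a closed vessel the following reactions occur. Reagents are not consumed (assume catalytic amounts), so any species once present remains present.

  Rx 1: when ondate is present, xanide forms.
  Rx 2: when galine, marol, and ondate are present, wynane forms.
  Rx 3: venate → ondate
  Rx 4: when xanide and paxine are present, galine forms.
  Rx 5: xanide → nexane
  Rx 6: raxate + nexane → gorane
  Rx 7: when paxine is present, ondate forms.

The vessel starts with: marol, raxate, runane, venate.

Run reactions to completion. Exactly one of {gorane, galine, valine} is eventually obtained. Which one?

gorane

venate present → ondate forms (Rx 3).
ondate present → xanide forms (Rx 1).
xanide present → nexane forms (Rx 5).
raxate and nexane present → gorane forms (Rx 6).
galine would need xanide and paxine (Rx 4), but paxine never forms. No rule produces valine, and it is not given.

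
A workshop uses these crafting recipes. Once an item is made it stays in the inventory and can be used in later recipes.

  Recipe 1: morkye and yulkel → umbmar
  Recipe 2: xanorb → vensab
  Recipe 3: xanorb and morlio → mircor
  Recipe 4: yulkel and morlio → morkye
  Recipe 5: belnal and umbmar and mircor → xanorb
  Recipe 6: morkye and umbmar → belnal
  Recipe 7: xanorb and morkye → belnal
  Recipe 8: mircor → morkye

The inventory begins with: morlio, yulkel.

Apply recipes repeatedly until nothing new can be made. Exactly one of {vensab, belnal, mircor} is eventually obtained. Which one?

Using Recipe 4, yulkel and morlio make morkye.
morkye and yulkel → umbmar (Recipe 1).
Using Recipe 6, morkye and umbmar make belnal.
mircor would need xanorb and morlio (Recipe 3), but xanorb is never obtained. vensab would need xanorb (Recipe 2), but xanorb is never obtained.

belnal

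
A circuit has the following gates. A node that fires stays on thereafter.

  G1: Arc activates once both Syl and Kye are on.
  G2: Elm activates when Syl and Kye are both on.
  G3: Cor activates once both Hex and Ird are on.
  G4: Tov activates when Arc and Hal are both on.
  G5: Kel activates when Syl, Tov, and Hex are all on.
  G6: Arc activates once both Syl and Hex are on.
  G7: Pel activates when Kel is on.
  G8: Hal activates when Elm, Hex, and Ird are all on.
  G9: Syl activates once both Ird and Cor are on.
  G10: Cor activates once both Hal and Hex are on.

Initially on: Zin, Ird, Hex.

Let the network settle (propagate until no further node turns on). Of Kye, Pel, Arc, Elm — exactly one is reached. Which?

Arc

Hex and Ird are on, so Cor activates (G3).
Ird and Cor are on, so Syl activates (G9).
G6: Syl and Hex on → Arc on.
Pel would need Kel (G7), but Kel never turns on. No rule produces Kye, and it is not given. Elm would need Syl and Kye (G2), but Kye never turns on.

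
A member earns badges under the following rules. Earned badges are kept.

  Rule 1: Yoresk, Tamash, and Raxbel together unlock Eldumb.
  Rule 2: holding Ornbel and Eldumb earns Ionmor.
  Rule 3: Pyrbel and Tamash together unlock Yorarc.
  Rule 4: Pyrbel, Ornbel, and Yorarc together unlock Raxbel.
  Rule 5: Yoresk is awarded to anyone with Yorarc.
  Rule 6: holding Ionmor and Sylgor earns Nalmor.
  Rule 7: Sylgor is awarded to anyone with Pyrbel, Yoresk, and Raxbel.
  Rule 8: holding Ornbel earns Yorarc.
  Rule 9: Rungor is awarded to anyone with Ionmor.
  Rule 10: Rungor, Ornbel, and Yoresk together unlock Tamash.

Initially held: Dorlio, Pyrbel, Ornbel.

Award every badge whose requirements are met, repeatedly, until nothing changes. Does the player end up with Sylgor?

With Ornbel, Yorarc is earned (Rule 8).
With Yorarc, Yoresk is earned (Rule 5).
With Pyrbel, Ornbel, and Yorarc, Raxbel is earned (Rule 4).
With Pyrbel, Yoresk, and Raxbel, Sylgor is earned (Rule 7).

Yes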